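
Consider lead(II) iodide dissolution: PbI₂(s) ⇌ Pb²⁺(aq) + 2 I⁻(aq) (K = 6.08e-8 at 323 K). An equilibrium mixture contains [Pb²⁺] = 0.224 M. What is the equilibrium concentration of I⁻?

(PbI₂ is a pure solid — omitted from K.)
At equilibrium, K = [Pb²⁺]·[I⁻]² = 6.08e-8.
(0.224)·([I⁻])² = 6.08e-8
[I⁻]² = 2.71e-7 ⇒ [I⁻] = 5.21e-4 M

[I⁻] = 5.21e-4 M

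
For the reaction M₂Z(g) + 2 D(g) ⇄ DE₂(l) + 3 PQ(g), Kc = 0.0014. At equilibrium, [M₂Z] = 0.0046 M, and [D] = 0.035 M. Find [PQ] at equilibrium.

[PQ] = 0.0020 M

(DE₂ is a pure liquid — omitted from Kc.)
At equilibrium, Kc = [PQ]³ / ([M₂Z]·[D]²) = 0.0014.
([PQ])³ / ((0.0046)·(0.035)²) = 0.0014
[PQ]³ = 7.89e-9 ⇒ [PQ] = 0.0020 M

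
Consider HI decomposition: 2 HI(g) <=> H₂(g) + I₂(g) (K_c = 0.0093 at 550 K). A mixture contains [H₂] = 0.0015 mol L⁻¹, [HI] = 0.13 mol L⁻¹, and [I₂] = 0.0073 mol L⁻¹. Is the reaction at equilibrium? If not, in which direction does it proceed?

Q_c = [H₂]·[I₂] / [HI]² = (0.0015)·(0.0073) / (0.13)² = 6.5×10⁻⁴
Q_c = 6.5×10⁻⁴ < K_c = 0.0093, so the forward reaction proceeds.

to the right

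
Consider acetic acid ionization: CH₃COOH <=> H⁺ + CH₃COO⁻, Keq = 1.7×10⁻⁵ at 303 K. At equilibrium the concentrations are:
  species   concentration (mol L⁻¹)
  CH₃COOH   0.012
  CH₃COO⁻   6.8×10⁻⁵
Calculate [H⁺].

At equilibrium, Keq = [H⁺]·[CH₃COO⁻] / [CH₃COOH] = 1.7×10⁻⁵.
([H⁺])·(6.8×10⁻⁵) / (0.012) = 1.7×10⁻⁵
[H⁺] = 0.00300 = 0.0030 mol L⁻¹

[H⁺] = 0.0030 mol L⁻¹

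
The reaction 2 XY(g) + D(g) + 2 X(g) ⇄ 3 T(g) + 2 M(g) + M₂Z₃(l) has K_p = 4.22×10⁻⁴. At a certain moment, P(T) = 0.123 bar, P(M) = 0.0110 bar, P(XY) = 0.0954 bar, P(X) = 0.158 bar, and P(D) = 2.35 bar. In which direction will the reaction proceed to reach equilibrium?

no net change (already at equilibrium)

(M₂Z₃ is a pure liquid — omitted from Q_p.)
Q_p = P(T)³·P(M)² / (P(XY)²·P(D)·P(X)²) = (0.123)³·(0.0110)² / ((0.0954)²·(2.35)·(0.158)²) = 4.22×10⁻⁴
Q_p = 4.22×10⁻⁴ = K_p, so the system is already at equilibrium.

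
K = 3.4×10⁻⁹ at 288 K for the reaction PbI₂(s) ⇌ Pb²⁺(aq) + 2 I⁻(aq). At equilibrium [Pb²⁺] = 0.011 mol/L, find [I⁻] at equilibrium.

(PbI₂ is a pure solid — omitted from K.)
At equilibrium, K = [Pb²⁺]·[I⁻]² = 3.4×10⁻⁹.
(0.011)·([I⁻])² = 3.4×10⁻⁹
[I⁻]² = 3.09×10⁻⁷ ⇒ [I⁻] = 5.6×10⁻⁴ mol/L

[I⁻] = 5.6×10⁻⁴ mol/L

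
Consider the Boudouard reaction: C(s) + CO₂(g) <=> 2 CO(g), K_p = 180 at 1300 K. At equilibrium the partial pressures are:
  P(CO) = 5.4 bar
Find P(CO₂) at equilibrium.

P(CO₂) = 0.16 bar

(C is a pure solid — omitted from K_p.)
At equilibrium, K_p = P(CO)² / P(CO₂) = 180.
(5.4)² / (P(CO₂)) = 180
P(CO₂) = 0.162 = 0.16 bar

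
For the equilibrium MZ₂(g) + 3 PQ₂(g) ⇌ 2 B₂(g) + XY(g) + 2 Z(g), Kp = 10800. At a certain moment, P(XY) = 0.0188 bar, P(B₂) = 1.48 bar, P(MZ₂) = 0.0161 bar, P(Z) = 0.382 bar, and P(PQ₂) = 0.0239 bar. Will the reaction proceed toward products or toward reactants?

Qp = P(B₂)²·P(XY)·P(Z)² / (P(MZ₂)·P(PQ₂)³) = (1.48)²·(0.0188)·(0.382)² / ((0.0161)·(0.0239)³) = 27300
Qp = 27300 > Kp = 10800, so the reverse reaction proceeds.

reverse (toward reactants)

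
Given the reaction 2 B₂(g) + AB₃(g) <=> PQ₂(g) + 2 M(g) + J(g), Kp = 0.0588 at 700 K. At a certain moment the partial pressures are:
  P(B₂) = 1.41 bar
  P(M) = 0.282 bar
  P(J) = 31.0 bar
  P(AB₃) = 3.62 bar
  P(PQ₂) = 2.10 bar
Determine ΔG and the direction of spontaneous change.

ΔG = 14.6 kJ/mol; the forward reaction is non-spontaneous

Qp = P(PQ₂)·P(M)²·P(J) / (P(B₂)²·P(AB₃)) = (2.10)·(0.282)²·(31.0) / ((1.41)²·(3.62)) = 0.719
ΔG = RT ln(Qp/Kp) = (8.314 J mol⁻¹ K⁻¹)(700 K) × ln(0.719/0.0588)
   = (5.820 kJ/mol)(2.504) = 14.6 kJ/mol
ΔG > 0, so the forward reaction is non-spontaneous (proceeds in reverse).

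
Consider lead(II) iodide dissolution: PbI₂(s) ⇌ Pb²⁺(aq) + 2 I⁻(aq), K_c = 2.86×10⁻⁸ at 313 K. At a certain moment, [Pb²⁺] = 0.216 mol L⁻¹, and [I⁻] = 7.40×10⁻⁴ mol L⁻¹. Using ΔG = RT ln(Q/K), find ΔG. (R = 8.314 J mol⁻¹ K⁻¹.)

ΔG = 3.69 kJ/mol

(PbI₂ is a pure solid — omitted from Q_c.)
Q_c = [Pb²⁺]·[I⁻]² = (0.216)·(7.40×10⁻⁴)² = 1.18×10⁻⁷
ΔG = RT ln(Q_c/K_c) = (8.314 J mol⁻¹ K⁻¹)(313 K) × ln(1.18×10⁻⁷/2.86×10⁻⁸)
   = (2.602 kJ/mol)(1.417) = 3.69 kJ/mol
ΔG > 0, so the forward reaction is non-spontaneous (proceeds in reverse).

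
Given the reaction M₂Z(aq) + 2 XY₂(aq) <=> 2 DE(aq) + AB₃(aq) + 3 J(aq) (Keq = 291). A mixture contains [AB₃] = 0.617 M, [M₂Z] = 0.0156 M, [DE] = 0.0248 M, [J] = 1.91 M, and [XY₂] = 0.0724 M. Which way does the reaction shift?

Q = [DE]²·[AB₃]·[J]³ / ([M₂Z]·[XY₂]²) = (0.0248)²·(0.617)·(1.91)³ / ((0.0156)·(0.0724)²) = 32.3
Q = 32.3 < Keq = 291, so the forward reaction proceeds.

forward (toward products)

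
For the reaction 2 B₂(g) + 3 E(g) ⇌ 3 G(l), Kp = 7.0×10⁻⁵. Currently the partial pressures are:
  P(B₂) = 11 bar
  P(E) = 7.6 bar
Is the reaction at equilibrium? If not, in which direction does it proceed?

(G is a pure liquid — omitted from Qp.)
Qp = 1 / (P(B₂)²·P(E)³) = 1 / ((11)²·(7.6)³) = 1.9×10⁻⁵
Qp = 1.9×10⁻⁵ < Kp = 7.0×10⁻⁵, so the forward reaction proceeds.

to the right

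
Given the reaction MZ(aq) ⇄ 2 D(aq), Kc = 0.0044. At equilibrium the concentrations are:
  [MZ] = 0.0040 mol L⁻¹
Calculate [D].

At equilibrium, Kc = [D]² / [MZ] = 0.0044.
([D])² / (0.0040) = 0.0044
[D]² = 1.76×10⁻⁵ ⇒ [D] = 0.0042 mol L⁻¹

[D] = 0.0042 mol L⁻¹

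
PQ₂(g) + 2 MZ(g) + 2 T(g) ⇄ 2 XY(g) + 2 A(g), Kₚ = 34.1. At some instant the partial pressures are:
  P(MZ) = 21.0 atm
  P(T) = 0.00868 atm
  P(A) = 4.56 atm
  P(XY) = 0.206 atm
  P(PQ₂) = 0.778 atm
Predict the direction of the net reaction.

neither direction; the system is at equilibrium

Qₚ = P(XY)²·P(A)² / (P(PQ₂)·P(MZ)²·P(T)²) = (0.206)²·(4.56)² / ((0.778)·(21.0)²·(0.00868)²) = 34.1
Qₚ = 34.1 = Kₚ, so the system is already at equilibrium.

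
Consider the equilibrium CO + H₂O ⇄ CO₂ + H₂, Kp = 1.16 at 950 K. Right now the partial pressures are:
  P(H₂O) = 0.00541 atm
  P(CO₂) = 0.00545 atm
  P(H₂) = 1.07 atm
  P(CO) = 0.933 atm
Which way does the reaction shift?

neither direction; the system is at equilibrium

Qp = P(CO₂)·P(H₂) / (P(CO)·P(H₂O)) = (0.00545)·(1.07) / ((0.933)·(0.00541)) = 1.16
Qp = 1.16 = Kp, so the system is already at equilibrium.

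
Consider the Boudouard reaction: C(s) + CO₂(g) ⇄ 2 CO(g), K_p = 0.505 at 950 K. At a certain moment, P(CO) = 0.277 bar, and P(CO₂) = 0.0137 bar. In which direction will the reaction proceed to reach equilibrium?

toward reactants

(C is a pure solid — omitted from Q_p.)
Q_p = P(CO)² / P(CO₂) = (0.277)² / (0.0137) = 5.60
Q_p = 5.60 > K_p = 0.505, so the reverse reaction proceeds.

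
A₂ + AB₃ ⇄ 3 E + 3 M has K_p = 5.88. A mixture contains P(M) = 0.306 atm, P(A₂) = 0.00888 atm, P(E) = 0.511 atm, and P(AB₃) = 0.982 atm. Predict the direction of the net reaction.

Q_p = P(E)³·P(M)³ / (P(A₂)·P(AB₃)) = (0.511)³·(0.306)³ / ((0.00888)·(0.982)) = 0.438
Q_p = 0.438 < K_p = 5.88, so the forward reaction proceeds.

in the forward direction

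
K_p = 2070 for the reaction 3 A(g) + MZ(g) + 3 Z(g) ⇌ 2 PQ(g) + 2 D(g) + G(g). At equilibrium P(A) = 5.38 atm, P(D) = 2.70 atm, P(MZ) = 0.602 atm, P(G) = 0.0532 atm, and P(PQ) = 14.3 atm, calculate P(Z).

P(Z) = 0.0742 atm

At equilibrium, K_p = P(PQ)²·P(D)²·P(G) / (P(A)³·P(MZ)·P(Z)³) = 2070.
(14.3)²·(2.70)²·(0.0532) / ((5.38)³·(0.602)·(P(Z))³) = 2070
P(Z)³ = 4.09e-4 ⇒ P(Z) = 0.0742 atm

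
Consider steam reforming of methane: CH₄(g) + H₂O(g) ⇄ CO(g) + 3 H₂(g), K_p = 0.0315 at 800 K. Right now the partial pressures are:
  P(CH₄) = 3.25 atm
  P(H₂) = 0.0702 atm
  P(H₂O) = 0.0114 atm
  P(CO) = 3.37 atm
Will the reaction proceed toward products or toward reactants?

Q_p = P(CO)·P(H₂)³ / (P(CH₄)·P(H₂O)) = (3.37)·(0.0702)³ / ((3.25)·(0.0114)) = 0.0315
Q_p = 0.0315 = K_p, so the system is already at equilibrium.

neither direction; the system is at equilibrium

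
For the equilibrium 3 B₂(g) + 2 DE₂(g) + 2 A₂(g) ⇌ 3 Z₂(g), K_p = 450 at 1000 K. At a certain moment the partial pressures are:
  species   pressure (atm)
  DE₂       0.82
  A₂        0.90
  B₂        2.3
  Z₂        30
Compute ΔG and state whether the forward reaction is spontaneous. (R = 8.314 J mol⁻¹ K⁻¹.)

Q_p = P(Z₂)³ / (P(B₂)³·P(DE₂)²·P(A₂)²) = (30)³ / ((2.3)³·(0.82)²·(0.90)²) = 4070
ΔG = RT ln(Q_p/K_p) = (8.314 J mol⁻¹ K⁻¹)(1000 K) × ln(4070/450)
   = (8.314 kJ/mol)(2.202) = 18.3 kJ/mol
ΔG > 0, so the forward reaction is non-spontaneous (proceeds in reverse).

ΔG = 18.3 kJ/mol; the forward reaction is non-spontaneous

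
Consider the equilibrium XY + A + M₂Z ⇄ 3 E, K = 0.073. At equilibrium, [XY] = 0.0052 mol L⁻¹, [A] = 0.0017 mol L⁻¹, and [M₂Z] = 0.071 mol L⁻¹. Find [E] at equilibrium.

At equilibrium, K = [E]³ / ([XY]·[A]·[M₂Z]) = 0.073.
([E])³ / ((0.0052)·(0.0017)·(0.071)) = 0.073
[E]³ = 4.58e-8 ⇒ [E] = 0.0036 mol L⁻¹

[E] = 0.0036 mol L⁻¹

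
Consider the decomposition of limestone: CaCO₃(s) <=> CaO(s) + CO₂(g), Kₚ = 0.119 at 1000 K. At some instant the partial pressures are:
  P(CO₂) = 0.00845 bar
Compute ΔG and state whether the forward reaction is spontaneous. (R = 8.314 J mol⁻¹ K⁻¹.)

ΔG = -22.0 kJ/mol; the forward reaction is spontaneous

(CaCO₃, CaO are pure solids — omitted from Qₚ.)
Qₚ = P(CO₂) = 0.00845
ΔG = RT ln(Qₚ/Kₚ) = (8.314 J mol⁻¹ K⁻¹)(1000 K) × ln(0.00845/0.119)
   = (8.314 kJ/mol)(-2.645) = -22.0 kJ/mol
ΔG < 0, so the forward reaction is spontaneous (proceeds forward).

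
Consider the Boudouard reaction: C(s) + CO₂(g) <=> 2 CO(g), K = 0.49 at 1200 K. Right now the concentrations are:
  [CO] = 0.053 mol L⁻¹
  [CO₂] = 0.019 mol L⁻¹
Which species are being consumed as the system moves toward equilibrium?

C, CO₂ (reactants)

(C is a pure solid — omitted from Q.)
Q = [CO]² / [CO₂] = (0.053)² / (0.019) = 0.15
Q = 0.15 < K = 0.49: net forward reaction.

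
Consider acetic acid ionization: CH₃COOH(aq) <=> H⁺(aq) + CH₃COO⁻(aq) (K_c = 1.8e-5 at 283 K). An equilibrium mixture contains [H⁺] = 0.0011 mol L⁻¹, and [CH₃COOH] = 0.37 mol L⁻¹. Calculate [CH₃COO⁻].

At equilibrium, K_c = [H⁺]·[CH₃COO⁻] / [CH₃COOH] = 1.8e-5.
(0.0011)·([CH₃COO⁻]) / (0.37) = 1.8e-5
[CH₃COO⁻] = 0.00605 = 0.0061 mol L⁻¹

[CH₃COO⁻] = 0.0061 mol L⁻¹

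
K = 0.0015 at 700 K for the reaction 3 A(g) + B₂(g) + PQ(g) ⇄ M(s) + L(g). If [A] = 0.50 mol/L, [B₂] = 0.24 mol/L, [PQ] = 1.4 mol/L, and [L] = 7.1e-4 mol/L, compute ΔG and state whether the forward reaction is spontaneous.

(M is a pure solid — omitted from Q.)
Q = [L] / ([A]³·[B₂]·[PQ]) = (7.1e-4) / ((0.50)³·(0.24)·(1.4)) = 0.0169
ΔG = RT ln(Q/K) = (8.314 J mol⁻¹ K⁻¹)(700 K) × ln(0.0169/0.0015)
   = (5.820 kJ/mol)(2.422) = 14.1 kJ/mol
ΔG > 0, so the forward reaction is non-spontaneous (proceeds in reverse).

ΔG = 14.1 kJ/mol; the forward reaction is non-spontaneous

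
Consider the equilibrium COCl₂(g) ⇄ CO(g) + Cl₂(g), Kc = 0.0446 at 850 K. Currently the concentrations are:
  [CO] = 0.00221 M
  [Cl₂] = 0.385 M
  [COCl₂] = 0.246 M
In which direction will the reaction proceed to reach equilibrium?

to the right

Qc = [CO]·[Cl₂] / [COCl₂] = (0.00221)·(0.385) / (0.246) = 0.00346
Qc = 0.00346 < Kc = 0.0446, so the forward reaction proceeds.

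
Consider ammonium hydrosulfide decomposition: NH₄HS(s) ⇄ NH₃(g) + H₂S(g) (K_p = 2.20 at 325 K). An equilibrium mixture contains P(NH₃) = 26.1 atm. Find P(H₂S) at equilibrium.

P(H₂S) = 0.0843 atm

(NH₄HS is a pure solid — omitted from K_p.)
At equilibrium, K_p = P(NH₃)·P(H₂S) = 2.20.
(26.1)·(P(H₂S)) = 2.20
P(H₂S) = 0.0843 atm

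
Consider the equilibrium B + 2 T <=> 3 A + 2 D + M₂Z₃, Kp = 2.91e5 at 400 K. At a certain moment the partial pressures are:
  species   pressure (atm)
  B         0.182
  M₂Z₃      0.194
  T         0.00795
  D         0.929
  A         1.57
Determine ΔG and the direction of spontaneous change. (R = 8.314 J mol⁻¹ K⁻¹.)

ΔG = -5.46 kJ/mol; the forward reaction is spontaneous

Qp = P(A)³·P(D)²·P(M₂Z₃) / (P(B)·P(T)²) = (1.57)³·(0.929)²·(0.194) / ((0.182)·(0.00795)²) = 56300
ΔG = RT ln(Qp/Kp) = (8.314 J mol⁻¹ K⁻¹)(400 K) × ln(56300/2.91e5)
   = (3.326 kJ/mol)(-1.643) = -5.46 kJ/mol
ΔG < 0, so the forward reaction is spontaneous (proceeds forward).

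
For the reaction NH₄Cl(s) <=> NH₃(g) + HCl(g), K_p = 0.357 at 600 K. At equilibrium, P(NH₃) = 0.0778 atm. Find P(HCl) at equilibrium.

(NH₄Cl is a pure solid — omitted from K_p.)
At equilibrium, K_p = P(NH₃)·P(HCl) = 0.357.
(0.0778)·(P(HCl)) = 0.357
P(HCl) = 4.59 atm

P(HCl) = 4.59 atm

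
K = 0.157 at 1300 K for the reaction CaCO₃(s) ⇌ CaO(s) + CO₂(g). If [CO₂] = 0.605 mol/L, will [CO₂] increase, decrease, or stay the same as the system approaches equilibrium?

(CaCO₃, CaO are pure solids — omitted from Q.)
Q = [CO₂] = 0.605
Q = 0.605 > K = 0.157: net reverse reaction.
CO₂ is a product, so it decreases.

decrease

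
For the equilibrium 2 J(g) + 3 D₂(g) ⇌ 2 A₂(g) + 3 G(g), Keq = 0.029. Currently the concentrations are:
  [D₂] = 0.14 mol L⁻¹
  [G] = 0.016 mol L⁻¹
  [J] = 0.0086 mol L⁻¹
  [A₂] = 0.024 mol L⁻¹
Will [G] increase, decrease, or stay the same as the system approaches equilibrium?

Q = [A₂]²·[G]³ / ([J]²·[D₂]³) = (0.024)²·(0.016)³ / ((0.0086)²·(0.14)³) = 0.012
Q = 0.012 < Keq = 0.029: net forward reaction.
G is a product, so it increases.

increase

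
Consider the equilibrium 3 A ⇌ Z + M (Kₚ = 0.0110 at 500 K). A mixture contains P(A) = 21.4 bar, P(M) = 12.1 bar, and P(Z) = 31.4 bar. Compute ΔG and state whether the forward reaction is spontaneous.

ΔG = 5.24 kJ/mol; the forward reaction is non-spontaneous

Qₚ = P(Z)·P(M) / P(A)³ = (31.4)·(12.1) / (21.4)³ = 0.0388
ΔG = RT ln(Qₚ/Kₚ) = (8.314 J mol⁻¹ K⁻¹)(500 K) × ln(0.0388/0.0110)
   = (4.157 kJ/mol)(1.261) = 5.24 kJ/mol
ΔG > 0, so the forward reaction is non-spontaneous (proceeds in reverse).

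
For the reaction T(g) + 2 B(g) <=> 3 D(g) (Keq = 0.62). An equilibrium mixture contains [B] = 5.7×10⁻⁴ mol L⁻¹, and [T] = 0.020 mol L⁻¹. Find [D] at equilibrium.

[D] = 0.0016 mol L⁻¹

At equilibrium, Keq = [D]³ / ([T]·[B]²) = 0.62.
([D])³ / ((0.020)·(5.7×10⁻⁴)²) = 0.62
[D]³ = 4.03×10⁻⁹ ⇒ [D] = 0.0016 mol L⁻¹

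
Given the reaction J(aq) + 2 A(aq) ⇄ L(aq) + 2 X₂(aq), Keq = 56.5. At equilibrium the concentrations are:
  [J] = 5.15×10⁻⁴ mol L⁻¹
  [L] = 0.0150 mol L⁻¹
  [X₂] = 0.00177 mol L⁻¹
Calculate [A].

At equilibrium, Keq = [L]·[X₂]² / ([J]·[A]²) = 56.5.
(0.0150)·(0.00177)² / ((5.15×10⁻⁴)·([A])²) = 56.5
[A]² = 1.62×10⁻⁶ ⇒ [A] = 0.00127 mol L⁻¹

[A] = 0.00127 mol L⁻¹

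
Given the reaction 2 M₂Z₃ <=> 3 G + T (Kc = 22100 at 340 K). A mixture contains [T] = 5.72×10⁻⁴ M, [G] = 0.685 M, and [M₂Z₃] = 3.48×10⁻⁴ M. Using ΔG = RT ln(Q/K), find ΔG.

ΔG = -7.57 kJ/mol

Qc = [G]³·[T] / [M₂Z₃]² = (0.685)³·(5.72×10⁻⁴) / (3.48×10⁻⁴)² = 1520
ΔG = RT ln(Qc/Kc) = (8.314 J mol⁻¹ K⁻¹)(340 K) × ln(1520/22100)
   = (2.827 kJ/mol)(-2.677) = -7.57 kJ/mol
ΔG < 0, so the forward reaction is spontaneous (proceeds forward).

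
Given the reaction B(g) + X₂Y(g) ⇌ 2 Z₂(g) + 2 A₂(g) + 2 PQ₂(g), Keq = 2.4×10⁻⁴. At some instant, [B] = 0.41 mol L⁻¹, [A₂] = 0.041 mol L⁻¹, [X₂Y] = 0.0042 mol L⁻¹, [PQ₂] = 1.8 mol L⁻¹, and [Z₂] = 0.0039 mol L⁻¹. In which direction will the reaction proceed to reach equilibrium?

Q = [Z₂]²·[A₂]²·[PQ₂]² / ([B]·[X₂Y]) = (0.0039)²·(0.041)²·(1.8)² / ((0.41)·(0.0042)) = 4.8×10⁻⁵
Q = 4.8×10⁻⁵ < Keq = 2.4×10⁻⁴, so the forward reaction proceeds.

in the forward direction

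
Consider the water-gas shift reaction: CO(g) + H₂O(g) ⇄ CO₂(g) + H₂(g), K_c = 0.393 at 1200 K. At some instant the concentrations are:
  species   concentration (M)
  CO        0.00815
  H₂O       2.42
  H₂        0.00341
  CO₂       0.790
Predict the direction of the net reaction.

Q_c = [CO₂]·[H₂] / ([CO]·[H₂O]) = (0.790)·(0.00341) / ((0.00815)·(2.42)) = 0.137
Q_c = 0.137 < K_c = 0.393, so the forward reaction proceeds.

toward products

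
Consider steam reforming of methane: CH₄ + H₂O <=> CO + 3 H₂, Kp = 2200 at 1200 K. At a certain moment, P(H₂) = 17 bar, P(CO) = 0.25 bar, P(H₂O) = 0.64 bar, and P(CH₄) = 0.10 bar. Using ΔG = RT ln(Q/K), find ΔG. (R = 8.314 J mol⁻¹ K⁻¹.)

ΔG = 21.6 kJ/mol

Qp = P(CO)·P(H₂)³ / (P(CH₄)·P(H₂O)) = (0.25)·(17)³ / ((0.10)·(0.64)) = 19200
ΔG = RT ln(Qp/Kp) = (8.314 J mol⁻¹ K⁻¹)(1200 K) × ln(19200/2200)
   = (9.977 kJ/mol)(2.166) = 21.6 kJ/mol
ΔG > 0, so the forward reaction is non-spontaneous (proceeds in reverse).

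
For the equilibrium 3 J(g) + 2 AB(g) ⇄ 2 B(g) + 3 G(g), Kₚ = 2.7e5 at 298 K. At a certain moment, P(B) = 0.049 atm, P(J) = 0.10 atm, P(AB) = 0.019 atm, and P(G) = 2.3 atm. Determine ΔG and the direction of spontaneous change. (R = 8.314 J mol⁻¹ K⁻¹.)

ΔG = -2.99 kJ/mol; the forward reaction is spontaneous

Qₚ = P(B)²·P(G)³ / (P(J)³·P(AB)²) = (0.049)²·(2.3)³ / ((0.10)³·(0.019)²) = 80900
ΔG = RT ln(Qₚ/Kₚ) = (8.314 J mol⁻¹ K⁻¹)(298 K) × ln(80900/2.7e5)
   = (2.478 kJ/mol)(-1.205) = -2.99 kJ/mol
ΔG < 0, so the forward reaction is spontaneous (proceeds forward).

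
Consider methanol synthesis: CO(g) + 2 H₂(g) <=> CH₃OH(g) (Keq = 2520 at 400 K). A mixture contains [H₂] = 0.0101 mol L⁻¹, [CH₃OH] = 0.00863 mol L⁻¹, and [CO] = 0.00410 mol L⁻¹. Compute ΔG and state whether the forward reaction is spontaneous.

Q = [CH₃OH] / ([CO]·[H₂]²) = (0.00863) / ((0.00410)·(0.0101)²) = 20600
ΔG = RT ln(Q/Keq) = (8.314 J mol⁻¹ K⁻¹)(400 K) × ln(20600/2520)
   = (3.326 kJ/mol)(2.101) = 6.99 kJ/mol
ΔG > 0, so the forward reaction is non-spontaneous (proceeds in reverse).

ΔG = 6.99 kJ/mol; the forward reaction is non-spontaneous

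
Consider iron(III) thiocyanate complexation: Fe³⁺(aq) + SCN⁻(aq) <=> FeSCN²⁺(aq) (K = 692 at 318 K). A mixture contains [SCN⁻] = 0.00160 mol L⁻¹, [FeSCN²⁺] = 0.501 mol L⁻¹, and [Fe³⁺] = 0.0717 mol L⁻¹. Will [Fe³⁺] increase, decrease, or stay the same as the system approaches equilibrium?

Q = [FeSCN²⁺] / ([Fe³⁺]·[SCN⁻]) = (0.501) / ((0.0717)·(0.00160)) = 4370
Q = 4370 > K = 692: net reverse reaction.
Fe³⁺ is a reactant, so it increases.

increase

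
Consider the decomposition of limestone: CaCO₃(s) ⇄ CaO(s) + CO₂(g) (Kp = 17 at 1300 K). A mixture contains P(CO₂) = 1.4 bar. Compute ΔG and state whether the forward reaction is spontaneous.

(CaCO₃, CaO are pure solids — omitted from Qp.)
Qp = P(CO₂) = 1.40
ΔG = RT ln(Qp/Kp) = (8.314 J mol⁻¹ K⁻¹)(1300 K) × ln(1.40/17)
   = (10.81 kJ/mol)(-2.497) = -27.0 kJ/mol
ΔG < 0, so the forward reaction is spontaneous (proceeds forward).

ΔG = -27.0 kJ/mol; the forward reaction is spontaneous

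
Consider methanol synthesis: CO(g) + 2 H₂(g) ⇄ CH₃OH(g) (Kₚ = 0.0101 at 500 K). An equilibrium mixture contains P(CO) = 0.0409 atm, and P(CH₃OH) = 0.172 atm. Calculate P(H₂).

At equilibrium, Kₚ = P(CH₃OH) / (P(CO)·P(H₂)²) = 0.0101.
(0.172) / ((0.0409)·(P(H₂))²) = 0.0101
P(H₂)² = 416 ⇒ P(H₂) = 20.4 atm

P(H₂) = 20.4 atm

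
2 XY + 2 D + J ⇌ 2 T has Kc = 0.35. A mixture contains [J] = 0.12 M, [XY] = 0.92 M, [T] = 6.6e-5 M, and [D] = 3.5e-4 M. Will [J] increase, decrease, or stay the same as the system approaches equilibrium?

Qc = [T]² / ([XY]²·[D]²·[J]) = (6.6e-5)² / ((0.92)²·(3.5e-4)²·(0.12)) = 0.35
Qc = 0.35 = Kc; the system is at equilibrium.

stay the same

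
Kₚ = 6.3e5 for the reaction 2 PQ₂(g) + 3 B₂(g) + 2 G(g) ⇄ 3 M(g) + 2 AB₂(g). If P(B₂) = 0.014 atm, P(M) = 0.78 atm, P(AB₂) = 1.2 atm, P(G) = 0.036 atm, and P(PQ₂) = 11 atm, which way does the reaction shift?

toward reactants

Qₚ = P(M)³·P(AB₂)² / (P(PQ₂)²·P(B₂)³·P(G)²) = (0.78)³·(1.2)² / ((11)²·(0.014)³·(0.036)²) = 1.6e6
Qₚ = 1.6e6 > Kₚ = 6.3e5, so the reverse reaction proceeds.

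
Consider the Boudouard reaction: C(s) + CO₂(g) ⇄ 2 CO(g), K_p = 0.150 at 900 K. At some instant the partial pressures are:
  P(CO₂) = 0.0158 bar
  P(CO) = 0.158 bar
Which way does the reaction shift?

reverse (toward reactants)

(C is a pure solid — omitted from Q_p.)
Q_p = P(CO)² / P(CO₂) = (0.158)² / (0.0158) = 1.58
Q_p = 1.58 > K_p = 0.150, so the reverse reaction proceeds.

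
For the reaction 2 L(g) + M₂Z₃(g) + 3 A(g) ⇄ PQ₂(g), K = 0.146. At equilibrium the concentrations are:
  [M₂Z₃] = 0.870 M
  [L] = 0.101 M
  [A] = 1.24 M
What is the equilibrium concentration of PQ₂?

[PQ₂] = 0.00247 M

At equilibrium, K = [PQ₂] / ([L]²·[M₂Z₃]·[A]³) = 0.146.
([PQ₂]) / ((0.101)²·(0.870)·(1.24)³) = 0.146
[PQ₂] = 0.00247 M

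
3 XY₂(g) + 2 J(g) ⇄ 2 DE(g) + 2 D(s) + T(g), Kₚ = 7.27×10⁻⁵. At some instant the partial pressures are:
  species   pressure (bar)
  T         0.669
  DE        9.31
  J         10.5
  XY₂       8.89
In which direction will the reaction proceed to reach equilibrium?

(D is a pure solid — omitted from Qₚ.)
Qₚ = P(DE)²·P(T) / (P(XY₂)³·P(J)²) = (9.31)²·(0.669) / ((8.89)³·(10.5)²) = 7.49×10⁻⁴
Qₚ = 7.49×10⁻⁴ > Kₚ = 7.27×10⁻⁵, so the reverse reaction proceeds.

in the reverse direction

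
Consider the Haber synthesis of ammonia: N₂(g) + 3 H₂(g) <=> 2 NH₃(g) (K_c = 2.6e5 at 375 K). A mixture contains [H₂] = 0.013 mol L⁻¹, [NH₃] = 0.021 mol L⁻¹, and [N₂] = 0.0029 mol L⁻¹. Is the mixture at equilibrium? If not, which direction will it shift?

Q_c = [NH₃]² / ([N₂]·[H₂]³) = (0.021)² / ((0.0029)·(0.013)³) = 69000
Q_c = 69000 < K_c = 2.6e5: net forward reaction.

no; Q < K, reaction proceeds forward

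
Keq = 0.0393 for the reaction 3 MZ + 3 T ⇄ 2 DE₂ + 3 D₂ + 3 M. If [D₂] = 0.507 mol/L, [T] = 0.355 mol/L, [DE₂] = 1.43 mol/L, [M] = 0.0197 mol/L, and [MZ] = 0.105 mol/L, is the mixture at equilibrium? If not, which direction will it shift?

Q = [DE₂]²·[D₂]³·[M]³ / ([MZ]³·[T]³) = (1.43)²·(0.507)³·(0.0197)³ / ((0.105)³·(0.355)³) = 0.0393
Q = 0.0393 = Keq; the system is at equilibrium.

yes, at equilibrium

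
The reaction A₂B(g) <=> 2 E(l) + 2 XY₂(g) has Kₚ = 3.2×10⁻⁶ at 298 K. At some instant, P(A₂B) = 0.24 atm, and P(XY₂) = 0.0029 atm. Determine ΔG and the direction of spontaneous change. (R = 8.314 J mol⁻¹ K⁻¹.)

(E is a pure liquid — omitted from Qₚ.)
Qₚ = P(XY₂)² / P(A₂B) = (0.0029)² / (0.24) = 3.50×10⁻⁵
ΔG = RT ln(Qₚ/Kₚ) = (8.314 J mol⁻¹ K⁻¹)(298 K) × ln(3.50×10⁻⁵/3.2×10⁻⁶)
   = (2.478 kJ/mol)(2.392) = 5.93 kJ/mol
ΔG > 0, so the forward reaction is non-spontaneous (proceeds in reverse).

ΔG = 5.93 kJ/mol; the forward reaction is non-spontaneous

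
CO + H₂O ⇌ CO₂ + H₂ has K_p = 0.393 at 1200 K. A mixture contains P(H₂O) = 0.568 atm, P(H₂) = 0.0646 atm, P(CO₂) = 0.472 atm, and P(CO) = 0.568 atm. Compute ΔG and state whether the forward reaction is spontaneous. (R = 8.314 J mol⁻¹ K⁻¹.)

Q_p = P(CO₂)·P(H₂) / (P(CO)·P(H₂O)) = (0.472)·(0.0646) / ((0.568)·(0.568)) = 0.0945
ΔG = RT ln(Q_p/K_p) = (8.314 J mol⁻¹ K⁻¹)(1200 K) × ln(0.0945/0.393)
   = (9.977 kJ/mol)(-1.425) = -14.2 kJ/mol
ΔG < 0, so the forward reaction is spontaneous (proceeds forward).

ΔG = -14.2 kJ/mol; the forward reaction is spontaneous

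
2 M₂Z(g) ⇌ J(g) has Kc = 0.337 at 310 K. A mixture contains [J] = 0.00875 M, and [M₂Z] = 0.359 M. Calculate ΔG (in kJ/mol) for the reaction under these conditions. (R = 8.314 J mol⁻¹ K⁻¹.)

ΔG = -4.13 kJ/mol

Qc = [J] / [M₂Z]² = (0.00875) / (0.359)² = 0.0679
ΔG = RT ln(Qc/Kc) = (8.314 J mol⁻¹ K⁻¹)(310 K) × ln(0.0679/0.337)
   = (2.577 kJ/mol)(-1.602) = -4.13 kJ/mol
ΔG < 0, so the forward reaction is spontaneous (proceeds forward).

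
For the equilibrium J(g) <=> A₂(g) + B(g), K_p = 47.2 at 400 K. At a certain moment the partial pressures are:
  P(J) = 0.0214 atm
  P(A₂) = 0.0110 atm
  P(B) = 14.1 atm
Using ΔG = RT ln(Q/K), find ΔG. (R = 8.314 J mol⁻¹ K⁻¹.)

ΔG = -6.23 kJ/mol

Q_p = P(A₂)·P(B) / P(J) = (0.0110)·(14.1) / (0.0214) = 7.25
ΔG = RT ln(Q_p/K_p) = (8.314 J mol⁻¹ K⁻¹)(400 K) × ln(7.25/47.2)
   = (3.326 kJ/mol)(-1.873) = -6.23 kJ/mol
ΔG < 0, so the forward reaction is spontaneous (proceeds forward).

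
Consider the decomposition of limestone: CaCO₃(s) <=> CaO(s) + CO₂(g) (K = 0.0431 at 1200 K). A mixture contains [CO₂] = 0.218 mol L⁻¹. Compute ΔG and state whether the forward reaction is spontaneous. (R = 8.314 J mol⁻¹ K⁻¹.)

ΔG = 16.2 kJ/mol; the forward reaction is non-spontaneous

(CaCO₃, CaO are pure solids — omitted from Q.)
Q = [CO₂] = 0.218
ΔG = RT ln(Q/K) = (8.314 J mol⁻¹ K⁻¹)(1200 K) × ln(0.218/0.0431)
   = (9.977 kJ/mol)(1.621) = 16.2 kJ/mol
ΔG > 0, so the forward reaction is non-spontaneous (proceeds in reverse).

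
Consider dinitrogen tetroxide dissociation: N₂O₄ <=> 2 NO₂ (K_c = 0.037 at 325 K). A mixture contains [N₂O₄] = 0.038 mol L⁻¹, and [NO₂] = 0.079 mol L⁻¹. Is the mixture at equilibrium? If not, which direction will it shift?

Q_c = [NO₂]² / [N₂O₄] = (0.079)² / (0.038) = 0.16
Q_c = 0.16 > K_c = 0.037: net reverse reaction.

no; Q > K, reaction proceeds in reverse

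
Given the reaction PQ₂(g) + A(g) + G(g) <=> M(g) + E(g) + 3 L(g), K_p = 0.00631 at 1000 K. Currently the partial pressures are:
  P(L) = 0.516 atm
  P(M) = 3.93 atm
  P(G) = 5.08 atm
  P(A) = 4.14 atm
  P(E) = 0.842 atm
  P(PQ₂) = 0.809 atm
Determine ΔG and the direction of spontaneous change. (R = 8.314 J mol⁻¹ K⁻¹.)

ΔG = 12.0 kJ/mol; the forward reaction is non-spontaneous

Q_p = P(M)·P(E)·P(L)³ / (P(PQ₂)·P(A)·P(G)) = (3.93)·(0.842)·(0.516)³ / ((0.809)·(4.14)·(5.08)) = 0.0267
ΔG = RT ln(Q_p/K_p) = (8.314 J mol⁻¹ K⁻¹)(1000 K) × ln(0.0267/0.00631)
   = (8.314 kJ/mol)(1.443) = 12.0 kJ/mol
ΔG > 0, so the forward reaction is non-spontaneous (proceeds in reverse).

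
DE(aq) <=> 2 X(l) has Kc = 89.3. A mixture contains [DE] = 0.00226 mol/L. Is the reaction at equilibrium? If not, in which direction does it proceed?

(X is a pure liquid — omitted from Qc.)
Qc = 1 / [DE] = 1 / (0.00226) = 442
Qc = 442 > Kc = 89.3, so the reverse reaction proceeds.

in the reverse direction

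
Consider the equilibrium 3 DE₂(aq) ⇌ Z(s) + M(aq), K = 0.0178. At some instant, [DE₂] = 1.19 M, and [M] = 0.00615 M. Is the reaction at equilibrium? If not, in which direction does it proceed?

in the forward direction

(Z is a pure solid — omitted from Q.)
Q = [M] / [DE₂]³ = (0.00615) / (1.19)³ = 0.00365
Q = 0.00365 < K = 0.0178, so the forward reaction proceeds.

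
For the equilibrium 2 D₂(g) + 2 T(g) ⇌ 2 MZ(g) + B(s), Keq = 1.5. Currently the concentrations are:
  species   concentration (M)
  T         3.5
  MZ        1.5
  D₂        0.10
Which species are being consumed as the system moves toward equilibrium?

MZ, B (products)

(B is a pure solid — omitted from Q.)
Q = [MZ]² / ([D₂]²·[T]²) = (1.5)² / ((0.10)²·(3.5)²) = 18
Q = 18 > Keq = 1.5: net reverse reaction.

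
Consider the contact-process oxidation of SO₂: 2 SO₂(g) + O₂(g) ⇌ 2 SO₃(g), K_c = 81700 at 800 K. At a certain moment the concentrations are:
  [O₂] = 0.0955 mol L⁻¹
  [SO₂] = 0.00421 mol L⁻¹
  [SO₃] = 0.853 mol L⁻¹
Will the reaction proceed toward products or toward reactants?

reverse (toward reactants)

Q_c = [SO₃]² / ([SO₂]²·[O₂]) = (0.853)² / ((0.00421)²·(0.0955)) = 4.30×10⁵
Q_c = 4.30×10⁵ > K_c = 81700, so the reverse reaction proceeds.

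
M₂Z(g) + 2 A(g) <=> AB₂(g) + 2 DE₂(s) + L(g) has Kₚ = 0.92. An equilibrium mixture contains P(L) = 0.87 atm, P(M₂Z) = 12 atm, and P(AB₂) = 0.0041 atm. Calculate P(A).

(DE₂ is a pure solid — omitted from Kₚ.)
At equilibrium, Kₚ = P(AB₂)·P(L) / (P(M₂Z)·P(A)²) = 0.92.
(0.0041)·(0.87) / ((12)·(P(A))²) = 0.92
P(A)² = 3.23×10⁻⁴ ⇒ P(A) = 0.018 atm

P(A) = 0.018 atm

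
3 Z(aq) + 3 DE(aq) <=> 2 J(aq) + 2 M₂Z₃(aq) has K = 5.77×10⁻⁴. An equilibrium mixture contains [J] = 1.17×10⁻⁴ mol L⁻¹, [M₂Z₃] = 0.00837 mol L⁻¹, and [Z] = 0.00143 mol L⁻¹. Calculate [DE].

[DE] = 0.828 mol L⁻¹

At equilibrium, K = [J]²·[M₂Z₃]² / ([Z]³·[DE]³) = 5.77×10⁻⁴.
(1.17×10⁻⁴)²·(0.00837)² / ((0.00143)³·([DE])³) = 5.77×10⁻⁴
[DE]³ = 0.568 ⇒ [DE] = 0.828 mol L⁻¹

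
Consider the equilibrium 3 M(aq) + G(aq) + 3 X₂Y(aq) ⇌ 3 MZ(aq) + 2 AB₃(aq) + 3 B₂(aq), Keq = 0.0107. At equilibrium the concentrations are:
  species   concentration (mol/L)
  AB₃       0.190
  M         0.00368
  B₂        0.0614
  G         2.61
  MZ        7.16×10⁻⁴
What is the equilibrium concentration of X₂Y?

[X₂Y] = 0.0130 mol/L

At equilibrium, Keq = [MZ]³·[AB₃]²·[B₂]³ / ([M]³·[G]·[X₂Y]³) = 0.0107.
(7.16×10⁻⁴)³·(0.190)²·(0.0614)³ / ((0.00368)³·(2.61)·([X₂Y])³) = 0.0107
[X₂Y]³ = 2.20×10⁻⁶ ⇒ [X₂Y] = 0.0130 mol/L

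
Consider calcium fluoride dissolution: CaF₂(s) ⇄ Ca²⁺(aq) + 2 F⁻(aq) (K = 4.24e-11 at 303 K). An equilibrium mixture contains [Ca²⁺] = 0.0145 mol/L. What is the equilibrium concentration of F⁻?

(CaF₂ is a pure solid — omitted from K.)
At equilibrium, K = [Ca²⁺]·[F⁻]² = 4.24e-11.
(0.0145)·([F⁻])² = 4.24e-11
[F⁻]² = 2.92e-9 ⇒ [F⁻] = 5.41e-5 mol/L

[F⁻] = 5.41e-5 mol/L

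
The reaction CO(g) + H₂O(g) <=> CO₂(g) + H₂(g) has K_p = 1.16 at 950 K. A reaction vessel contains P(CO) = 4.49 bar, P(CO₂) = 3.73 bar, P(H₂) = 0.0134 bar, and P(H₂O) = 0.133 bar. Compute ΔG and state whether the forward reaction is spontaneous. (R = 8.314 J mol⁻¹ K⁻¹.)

Q_p = P(CO₂)·P(H₂) / (P(CO)·P(H₂O)) = (3.73)·(0.0134) / ((4.49)·(0.133)) = 0.0837
ΔG = RT ln(Q_p/K_p) = (8.314 J mol⁻¹ K⁻¹)(950 K) × ln(0.0837/1.16)
   = (7.898 kJ/mol)(-2.629) = -20.8 kJ/mol
ΔG < 0, so the forward reaction is spontaneous (proceeds forward).

ΔG = -20.8 kJ/mol; the forward reaction is spontaneous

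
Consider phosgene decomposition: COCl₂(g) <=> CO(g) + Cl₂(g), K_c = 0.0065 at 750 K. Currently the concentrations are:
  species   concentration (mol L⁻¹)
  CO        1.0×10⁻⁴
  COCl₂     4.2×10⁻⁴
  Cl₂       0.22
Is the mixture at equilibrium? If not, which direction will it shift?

Q_c = [CO]·[Cl₂] / [COCl₂] = (1.0×10⁻⁴)·(0.22) / (4.2×10⁻⁴) = 0.052
Q_c = 0.052 > K_c = 0.0065: net reverse reaction.

no; Q > K, reaction proceeds in reverse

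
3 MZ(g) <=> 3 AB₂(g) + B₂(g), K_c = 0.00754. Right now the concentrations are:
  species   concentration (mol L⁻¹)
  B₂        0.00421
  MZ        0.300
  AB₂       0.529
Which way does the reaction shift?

to the left

Q_c = [AB₂]³·[B₂] / [MZ]³ = (0.529)³·(0.00421) / (0.300)³ = 0.0231
Q_c = 0.0231 > K_c = 0.00754, so the reverse reaction proceeds.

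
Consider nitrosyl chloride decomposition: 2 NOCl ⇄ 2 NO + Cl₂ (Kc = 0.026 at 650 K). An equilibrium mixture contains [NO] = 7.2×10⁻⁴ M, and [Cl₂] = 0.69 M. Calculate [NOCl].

At equilibrium, Kc = [NO]²·[Cl₂] / [NOCl]² = 0.026.
(7.2×10⁻⁴)²·(0.69) / ([NOCl])² = 0.026
[NOCl]² = 1.38×10⁻⁵ ⇒ [NOCl] = 0.0037 M

[NOCl] = 0.0037 M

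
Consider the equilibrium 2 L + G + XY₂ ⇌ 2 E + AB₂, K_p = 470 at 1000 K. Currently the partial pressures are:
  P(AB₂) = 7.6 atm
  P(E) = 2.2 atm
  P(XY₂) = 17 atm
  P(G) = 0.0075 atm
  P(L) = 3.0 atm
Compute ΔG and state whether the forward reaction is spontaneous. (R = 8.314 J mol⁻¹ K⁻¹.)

ΔG = -22.3 kJ/mol; the forward reaction is spontaneous

Q_p = P(E)²·P(AB₂) / (P(L)²·P(G)·P(XY₂)) = (2.2)²·(7.6) / ((3.0)²·(0.0075)·(17)) = 32.1
ΔG = RT ln(Q_p/K_p) = (8.314 J mol⁻¹ K⁻¹)(1000 K) × ln(32.1/470)
   = (8.314 kJ/mol)(-2.684) = -22.3 kJ/mol
ΔG < 0, so the forward reaction is spontaneous (proceeds forward).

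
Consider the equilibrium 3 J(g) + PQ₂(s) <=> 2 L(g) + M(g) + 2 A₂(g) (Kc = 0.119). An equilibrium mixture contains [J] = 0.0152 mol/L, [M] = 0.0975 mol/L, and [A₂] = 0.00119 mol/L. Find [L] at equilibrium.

[L] = 1.74 mol/L

(PQ₂ is a pure solid — omitted from Kc.)
At equilibrium, Kc = [L]²·[M]·[A₂]² / [J]³ = 0.119.
([L])²·(0.0975)·(0.00119)² / (0.0152)³ = 0.119
[L]² = 3.03 ⇒ [L] = 1.74 mol/L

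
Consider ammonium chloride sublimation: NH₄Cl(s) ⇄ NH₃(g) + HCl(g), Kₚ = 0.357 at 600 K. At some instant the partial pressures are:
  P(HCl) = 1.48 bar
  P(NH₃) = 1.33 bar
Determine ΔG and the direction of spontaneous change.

ΔG = 8.52 kJ/mol; the forward reaction is non-spontaneous

(NH₄Cl is a pure solid — omitted from Qₚ.)
Qₚ = P(NH₃)·P(HCl) = (1.33)·(1.48) = 1.97
ΔG = RT ln(Qₚ/Kₚ) = (8.314 J mol⁻¹ K⁻¹)(600 K) × ln(1.97/0.357)
   = (4.988 kJ/mol)(1.708) = 8.52 kJ/mol
ΔG > 0, so the forward reaction is non-spontaneous (proceeds in reverse).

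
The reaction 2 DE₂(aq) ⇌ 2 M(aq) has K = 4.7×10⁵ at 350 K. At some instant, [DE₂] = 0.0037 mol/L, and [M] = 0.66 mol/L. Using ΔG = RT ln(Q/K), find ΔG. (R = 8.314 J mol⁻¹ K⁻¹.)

Q = [M]² / [DE₂]² = (0.66)² / (0.0037)² = 31800
ΔG = RT ln(Q/K) = (8.314 J mol⁻¹ K⁻¹)(350 K) × ln(31800/4.7×10⁵)
   = (2.910 kJ/mol)(-2.693) = -7.84 kJ/mol
ΔG < 0, so the forward reaction is spontaneous (proceeds forward).

ΔG = -7.84 kJ/mol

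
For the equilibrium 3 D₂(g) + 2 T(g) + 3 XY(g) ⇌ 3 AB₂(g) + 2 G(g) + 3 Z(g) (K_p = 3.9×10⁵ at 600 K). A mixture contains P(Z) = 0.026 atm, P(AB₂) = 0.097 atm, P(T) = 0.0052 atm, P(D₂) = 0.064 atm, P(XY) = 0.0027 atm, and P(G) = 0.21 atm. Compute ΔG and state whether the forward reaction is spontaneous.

ΔG = 12.8 kJ/mol; the forward reaction is non-spontaneous

Q_p = P(AB₂)³·P(G)²·P(Z)³ / (P(D₂)³·P(T)²·P(XY)³) = (0.097)³·(0.21)²·(0.026)³ / ((0.064)³·(0.0052)²·(0.0027)³) = 5.07×10⁶
ΔG = RT ln(Q_p/K_p) = (8.314 J mol⁻¹ K⁻¹)(600 K) × ln(5.07×10⁶/3.9×10⁵)
   = (4.988 kJ/mol)(2.565) = 12.8 kJ/mol
ΔG > 0, so the forward reaction is non-spontaneous (proceeds in reverse).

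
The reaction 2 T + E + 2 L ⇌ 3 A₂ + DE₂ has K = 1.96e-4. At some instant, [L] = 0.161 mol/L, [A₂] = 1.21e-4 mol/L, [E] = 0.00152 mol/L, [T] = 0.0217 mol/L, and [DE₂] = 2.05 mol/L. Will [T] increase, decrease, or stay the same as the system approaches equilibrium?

stay the same

Q = [A₂]³·[DE₂] / ([T]²·[E]·[L]²) = (1.21e-4)³·(2.05) / ((0.0217)²·(0.00152)·(0.161)²) = 1.96e-4
Q = 1.96e-4 = K; the system is at equilibrium.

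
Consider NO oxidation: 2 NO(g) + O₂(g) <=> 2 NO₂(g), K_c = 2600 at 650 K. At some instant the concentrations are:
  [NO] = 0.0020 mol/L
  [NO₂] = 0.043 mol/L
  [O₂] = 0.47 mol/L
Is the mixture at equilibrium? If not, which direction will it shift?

Q_c = [NO₂]² / ([NO]²·[O₂]) = (0.043)² / ((0.0020)²·(0.47)) = 980
Q_c = 980 < K_c = 2600: net forward reaction.

no; Q < K, reaction proceeds forward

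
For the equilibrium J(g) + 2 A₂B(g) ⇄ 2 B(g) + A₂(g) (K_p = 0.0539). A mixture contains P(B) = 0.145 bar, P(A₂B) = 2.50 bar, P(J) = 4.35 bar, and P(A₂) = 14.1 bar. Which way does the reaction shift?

Q_p = P(B)²·P(A₂) / (P(J)·P(A₂B)²) = (0.145)²·(14.1) / ((4.35)·(2.50)²) = 0.0109
Q_p = 0.0109 < K_p = 0.0539, so the forward reaction proceeds.

toward products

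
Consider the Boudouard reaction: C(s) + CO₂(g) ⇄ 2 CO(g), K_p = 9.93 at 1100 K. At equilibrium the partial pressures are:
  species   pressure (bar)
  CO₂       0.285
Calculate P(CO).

(C is a pure solid — omitted from K_p.)
At equilibrium, K_p = P(CO)² / P(CO₂) = 9.93.
(P(CO))² / (0.285) = 9.93
P(CO)² = 2.83 ⇒ P(CO) = 1.68 bar

P(CO) = 1.68 bar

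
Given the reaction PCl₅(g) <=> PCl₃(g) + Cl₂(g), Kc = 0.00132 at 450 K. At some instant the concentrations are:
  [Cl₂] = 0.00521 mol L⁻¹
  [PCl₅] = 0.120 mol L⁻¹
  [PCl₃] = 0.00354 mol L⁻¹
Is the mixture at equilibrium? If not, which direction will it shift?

Qc = [PCl₃]·[Cl₂] / [PCl₅] = (0.00354)·(0.00521) / (0.120) = 1.54×10⁻⁴
Qc = 1.54×10⁻⁴ < Kc = 0.00132: net forward reaction.

no; Q < K, reaction proceeds forward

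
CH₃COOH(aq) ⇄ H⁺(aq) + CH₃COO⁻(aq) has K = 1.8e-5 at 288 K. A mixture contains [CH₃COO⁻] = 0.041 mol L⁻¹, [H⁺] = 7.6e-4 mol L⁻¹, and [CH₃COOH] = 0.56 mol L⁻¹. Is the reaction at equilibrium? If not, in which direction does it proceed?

Q = [H⁺]·[CH₃COO⁻] / [CH₃COOH] = (7.6e-4)·(0.041) / (0.56) = 5.6e-5
Q = 5.6e-5 > K = 1.8e-5, so the reverse reaction proceeds.

in the reverse direction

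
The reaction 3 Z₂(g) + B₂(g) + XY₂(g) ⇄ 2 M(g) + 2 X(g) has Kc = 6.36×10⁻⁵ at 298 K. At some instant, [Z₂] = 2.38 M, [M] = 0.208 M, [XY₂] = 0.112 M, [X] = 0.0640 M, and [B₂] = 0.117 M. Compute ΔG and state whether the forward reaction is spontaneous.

Qc = [M]²·[X]² / ([Z₂]³·[B₂]·[XY₂]) = (0.208)²·(0.0640)² / ((2.38)³·(0.117)·(0.112)) = 0.00100
ΔG = RT ln(Qc/Kc) = (8.314 J mol⁻¹ K⁻¹)(298 K) × ln(0.00100/6.36×10⁻⁵)
   = (2.478 kJ/mol)(2.755) = 6.83 kJ/mol
ΔG > 0, so the forward reaction is non-spontaneous (proceeds in reverse).

ΔG = 6.83 kJ/mol; the forward reaction is non-spontaneous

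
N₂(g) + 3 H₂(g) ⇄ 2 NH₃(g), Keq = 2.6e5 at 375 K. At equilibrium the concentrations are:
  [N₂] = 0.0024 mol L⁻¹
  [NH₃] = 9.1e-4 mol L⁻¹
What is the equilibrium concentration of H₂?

At equilibrium, Keq = [NH₃]² / ([N₂]·[H₂]³) = 2.6e5.
(9.1e-4)² / ((0.0024)·([H₂])³) = 2.6e5
[H₂]³ = 1.33e-9 ⇒ [H₂] = 0.0011 mol L⁻¹

[H₂] = 0.0011 mol L⁻¹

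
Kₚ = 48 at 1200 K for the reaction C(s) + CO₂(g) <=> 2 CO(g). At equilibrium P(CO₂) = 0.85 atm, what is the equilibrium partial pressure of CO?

(C is a pure solid — omitted from Kₚ.)
At equilibrium, Kₚ = P(CO)² / P(CO₂) = 48.
(P(CO))² / (0.85) = 48
P(CO)² = 40.8 ⇒ P(CO) = 6.4 atm

P(CO) = 6.4 atm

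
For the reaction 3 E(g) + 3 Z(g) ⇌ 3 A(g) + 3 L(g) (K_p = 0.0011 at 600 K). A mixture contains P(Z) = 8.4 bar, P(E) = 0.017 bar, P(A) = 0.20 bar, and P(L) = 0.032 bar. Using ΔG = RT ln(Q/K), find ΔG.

Q_p = P(A)³·P(L)³ / (P(E)³·P(Z)³) = (0.20)³·(0.032)³ / ((0.017)³·(8.4)³) = 9.00×10⁻⁵
ΔG = RT ln(Q_p/K_p) = (8.314 J mol⁻¹ K⁻¹)(600 K) × ln(9.00×10⁻⁵/0.0011)
   = (4.988 kJ/mol)(-2.503) = -12.5 kJ/mol
ΔG < 0, so the forward reaction is spontaneous (proceeds forward).

ΔG = -12.5 kJ/mol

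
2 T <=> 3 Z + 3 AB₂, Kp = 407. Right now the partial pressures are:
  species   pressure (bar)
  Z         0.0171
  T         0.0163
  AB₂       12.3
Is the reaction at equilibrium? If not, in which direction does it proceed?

Qp = P(Z)³·P(AB₂)³ / P(T)² = (0.0171)³·(12.3)³ / (0.0163)² = 35.0
Qp = 35.0 < Kp = 407, so the forward reaction proceeds.

forward (toward products)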